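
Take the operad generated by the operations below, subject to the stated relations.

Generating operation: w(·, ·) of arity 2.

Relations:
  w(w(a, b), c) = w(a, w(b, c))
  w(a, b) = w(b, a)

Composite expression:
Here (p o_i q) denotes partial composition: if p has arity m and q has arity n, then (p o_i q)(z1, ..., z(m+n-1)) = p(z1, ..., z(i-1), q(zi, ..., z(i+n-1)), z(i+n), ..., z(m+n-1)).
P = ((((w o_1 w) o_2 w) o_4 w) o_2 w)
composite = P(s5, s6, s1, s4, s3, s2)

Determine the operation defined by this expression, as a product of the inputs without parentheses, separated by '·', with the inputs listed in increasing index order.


s1 · s2 · s3 · s4 · s5 · s6

Reordering under w is free, so list the s-inputs canonically.
w(s6, s1) flattens to s6 · s1
w(w(s6, s1), s4) flattens to s6 · s1 · s4
w(s5, w(w(s6, s1), s4)) flattens to s5 · s6 · s1 · s4
w(s3, s2) flattens to s3 · s2
w(w(s5, w(w(s6, s1), s4)), w(s3, s2)) flattens to s5 · s6 · s1 · s4 · s3 · s2
the factors in increasing index order: s1 · s2 · s3 · s4 · s5 · s6


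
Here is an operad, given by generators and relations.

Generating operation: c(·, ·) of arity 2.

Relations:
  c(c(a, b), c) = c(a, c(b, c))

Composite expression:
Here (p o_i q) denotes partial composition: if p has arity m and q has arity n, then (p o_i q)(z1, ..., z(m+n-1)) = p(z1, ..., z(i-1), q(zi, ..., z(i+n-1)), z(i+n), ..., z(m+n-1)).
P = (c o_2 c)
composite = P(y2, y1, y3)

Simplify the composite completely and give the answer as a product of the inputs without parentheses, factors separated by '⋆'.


y2 ⋆ y1 ⋆ y3

The c-tree's shape is irrelevant; the y-reading-order decides.
c(y1, y3) unparenthesizes to y1 ⋆ y3
c(y2, c(y1, y3)) unparenthesizes to y2 ⋆ y1 ⋆ y3


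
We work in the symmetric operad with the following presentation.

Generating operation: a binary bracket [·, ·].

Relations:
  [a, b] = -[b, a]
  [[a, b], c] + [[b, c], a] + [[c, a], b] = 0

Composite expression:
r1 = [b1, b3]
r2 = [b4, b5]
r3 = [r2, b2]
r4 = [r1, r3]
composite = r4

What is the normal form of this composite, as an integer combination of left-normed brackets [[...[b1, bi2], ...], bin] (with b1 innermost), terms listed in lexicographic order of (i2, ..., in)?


In the tensor algebra, words opening b1 carry the b1-anchored form.
Composite bracket: [[b1, b3], [[b4, b5], b2]]
Each bracket splits as ab - ba, giving 16 signed words (2^4 = 16).
Keep just the words that open with b1:
  b1b3b2b4b5 (sign -1) contributes -[[[[b1, b3], b2], b4], b5]
  b1b3b2b5b4 (sign +1) contributes +[[[[b1, b3], b2], b5], b4]
  b1b3b4b5b2 (sign +1) contributes +[[[[b1, b3], b4], b5], b2]
  b1b3b5b4b2 (sign -1) contributes -[[[[b1, b3], b5], b4], b2]

-[[[[b1, b3], b2], b4], b5] + [[[[b1, b3], b2], b5], b4] + [[[[b1, b3], b4], b5], b2] - [[[[b1, b3], b5], b4], b2]


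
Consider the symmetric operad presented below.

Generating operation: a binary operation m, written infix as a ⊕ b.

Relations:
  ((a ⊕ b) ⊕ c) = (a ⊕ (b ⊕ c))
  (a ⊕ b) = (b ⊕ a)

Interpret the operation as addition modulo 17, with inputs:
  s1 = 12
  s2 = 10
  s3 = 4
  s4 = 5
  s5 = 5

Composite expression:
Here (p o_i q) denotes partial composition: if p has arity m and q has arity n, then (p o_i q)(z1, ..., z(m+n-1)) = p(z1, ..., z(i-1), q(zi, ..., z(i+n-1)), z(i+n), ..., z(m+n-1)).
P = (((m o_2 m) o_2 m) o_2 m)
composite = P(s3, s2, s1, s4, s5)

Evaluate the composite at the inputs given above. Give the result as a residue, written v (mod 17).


(s2 ⊕ s1) = 5
((s2 ⊕ s1) ⊕ s4) = 10
(((s2 ⊕ s1) ⊕ s4) ⊕ s5) = 15
(s3 ⊕ (((s2 ⊕ s1) ⊕ s4) ⊕ s5)) = 2

2 (mod 17)


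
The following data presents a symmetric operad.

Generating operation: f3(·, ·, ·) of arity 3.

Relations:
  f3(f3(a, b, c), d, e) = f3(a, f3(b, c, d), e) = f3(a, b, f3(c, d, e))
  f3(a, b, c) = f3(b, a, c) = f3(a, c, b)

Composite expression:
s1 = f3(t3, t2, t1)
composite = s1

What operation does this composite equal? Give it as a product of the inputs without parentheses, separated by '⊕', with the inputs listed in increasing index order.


t1 ⊕ t2 ⊕ t3


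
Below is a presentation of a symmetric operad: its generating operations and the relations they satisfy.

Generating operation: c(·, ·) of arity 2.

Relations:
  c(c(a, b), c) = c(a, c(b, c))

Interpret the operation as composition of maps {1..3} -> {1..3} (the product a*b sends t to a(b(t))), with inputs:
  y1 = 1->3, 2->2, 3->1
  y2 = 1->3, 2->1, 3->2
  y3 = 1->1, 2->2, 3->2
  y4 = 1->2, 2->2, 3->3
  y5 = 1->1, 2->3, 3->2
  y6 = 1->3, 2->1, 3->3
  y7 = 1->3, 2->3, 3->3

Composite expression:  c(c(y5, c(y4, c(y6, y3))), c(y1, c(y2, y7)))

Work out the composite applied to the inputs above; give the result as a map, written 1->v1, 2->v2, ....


1->3, 2->3, 3->3

c(y6, y3) = 1->3, 2->1, 3->1
c(y4, c(y6, y3)) = 1->3, 2->2, 3->2
c(y5, c(y4, c(y6, y3))) = 1->2, 2->3, 3->3
c(y2, y7) = 1->2, 2->2, 3->2
c(y1, c(y2, y7)) = 1->2, 2->2, 3->2
c(c(y5, c(y4, c(y6, y3))), c(y1, c(y2, y7))) = 1->3, 2->3, 3->3


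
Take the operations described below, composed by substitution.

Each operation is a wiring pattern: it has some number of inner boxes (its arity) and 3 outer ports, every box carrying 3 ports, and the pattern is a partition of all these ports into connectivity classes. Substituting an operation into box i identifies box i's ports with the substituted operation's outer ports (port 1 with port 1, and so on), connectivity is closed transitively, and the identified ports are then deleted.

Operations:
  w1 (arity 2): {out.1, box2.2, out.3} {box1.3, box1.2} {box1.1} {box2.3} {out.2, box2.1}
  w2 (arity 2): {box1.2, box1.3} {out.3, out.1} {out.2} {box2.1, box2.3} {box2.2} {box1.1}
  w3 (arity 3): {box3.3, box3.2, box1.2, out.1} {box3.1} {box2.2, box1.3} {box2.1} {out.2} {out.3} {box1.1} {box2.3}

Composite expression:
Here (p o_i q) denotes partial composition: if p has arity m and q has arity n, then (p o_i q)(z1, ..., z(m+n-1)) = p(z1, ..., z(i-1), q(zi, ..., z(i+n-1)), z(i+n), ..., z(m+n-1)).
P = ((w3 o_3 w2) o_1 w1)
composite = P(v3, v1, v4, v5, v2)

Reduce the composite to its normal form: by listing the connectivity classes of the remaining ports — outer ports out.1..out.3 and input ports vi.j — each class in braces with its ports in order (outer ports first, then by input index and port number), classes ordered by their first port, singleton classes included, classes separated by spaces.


Substituting into w3 glues patterns; closure does the rest.
stage w1: inputs (v3, v1), connectivity {out.1, out.3, v1.2} {out.2, v1.1} {v1.3} {v3.1} {v3.2, v3.3}, out.j its boundary
stage w2: inputs (v5, v2), connectivity {out.1, out.3} {out.2} {v2.1, v2.3} {v2.2} {v5.1} {v5.2, v5.3}, out.j its boundary
stage w3: inputs (v3, v1, v4, v5, v2), connectivity {out.1, v1.1} {out.2} {out.3} {v1.2, v4.2} {v1.3} {v2.1, v2.3} {v2.2} {v3.1} {v3.2, v3.3} {v4.1} {v4.3} {v5.1} {v5.2, v5.3}, out.j its boundary

{out.1, v1.1} {out.2} {out.3} {v1.2, v4.2} {v1.3} {v2.1, v2.3} {v2.2} {v3.1} {v3.2, v3.3} {v4.1} {v4.3} {v5.1} {v5.2, v5.3}


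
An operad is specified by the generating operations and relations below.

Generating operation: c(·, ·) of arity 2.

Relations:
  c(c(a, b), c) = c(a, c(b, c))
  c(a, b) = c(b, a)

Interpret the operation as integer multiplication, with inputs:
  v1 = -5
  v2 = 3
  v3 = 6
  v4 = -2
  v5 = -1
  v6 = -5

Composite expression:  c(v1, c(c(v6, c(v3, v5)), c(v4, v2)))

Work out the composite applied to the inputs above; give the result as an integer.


900

c(v3, v5) = -6
c(v6, c(v3, v5)) = 30
c(v4, v2) = -6
c(c(v6, c(v3, v5)), c(v4, v2)) = -180
c(v1, c(c(v6, c(v3, v5)), c(v4, v2))) = 900


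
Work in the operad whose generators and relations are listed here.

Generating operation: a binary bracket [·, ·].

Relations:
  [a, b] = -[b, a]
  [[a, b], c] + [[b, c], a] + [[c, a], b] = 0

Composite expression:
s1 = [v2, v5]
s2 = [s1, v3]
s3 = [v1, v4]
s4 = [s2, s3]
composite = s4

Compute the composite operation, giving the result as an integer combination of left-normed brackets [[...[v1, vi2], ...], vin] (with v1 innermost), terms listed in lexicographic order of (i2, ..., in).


-[[[[v1, v4], v2], v5], v3] + [[[[v1, v4], v3], v2], v5] - [[[[v1, v4], v3], v5], v2] + [[[[v1, v4], v5], v2], v3]

Skip Jacobi rewriting: expand, keep v1-initial words, read off terms.
Composite bracket: [[[v2, v5], v3], [v1, v4]]
Under [a, b] = ab - ba we get 16 signed associative words (2^4 = 16).
Collect the words opening with v1:
  the word v1v4v2v5v3 carries sign -1 and contributes -[[[[v1, v4], v2], v5], v3]
  the word v1v4v3v2v5 carries sign +1 and contributes +[[[[v1, v4], v3], v2], v5]
  the word v1v4v3v5v2 carries sign -1 and contributes -[[[[v1, v4], v3], v5], v2]
  the word v1v4v5v2v3 carries sign +1 and contributes +[[[[v1, v4], v5], v2], v3]


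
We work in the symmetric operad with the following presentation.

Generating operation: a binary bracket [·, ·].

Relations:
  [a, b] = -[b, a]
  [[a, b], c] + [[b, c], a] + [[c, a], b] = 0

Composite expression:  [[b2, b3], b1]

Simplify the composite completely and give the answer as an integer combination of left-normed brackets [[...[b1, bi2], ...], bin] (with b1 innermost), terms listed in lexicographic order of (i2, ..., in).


Expand each bracket as ab - ba; the b1-initial words give the coefficients.
Composite bracket: [[b2, b3], b1]
Full expansion: 4 signed words from ab - ba (2^2 = 4).
Keep just the words that open with b1:
  sign of b1b2b3 is -1, so it contributes -[[b1, b2], b3]
  sign of b1b3b2 is +1, so it contributes +[[b1, b3], b2]

-[[b1, b2], b3] + [[b1, b3], b2]


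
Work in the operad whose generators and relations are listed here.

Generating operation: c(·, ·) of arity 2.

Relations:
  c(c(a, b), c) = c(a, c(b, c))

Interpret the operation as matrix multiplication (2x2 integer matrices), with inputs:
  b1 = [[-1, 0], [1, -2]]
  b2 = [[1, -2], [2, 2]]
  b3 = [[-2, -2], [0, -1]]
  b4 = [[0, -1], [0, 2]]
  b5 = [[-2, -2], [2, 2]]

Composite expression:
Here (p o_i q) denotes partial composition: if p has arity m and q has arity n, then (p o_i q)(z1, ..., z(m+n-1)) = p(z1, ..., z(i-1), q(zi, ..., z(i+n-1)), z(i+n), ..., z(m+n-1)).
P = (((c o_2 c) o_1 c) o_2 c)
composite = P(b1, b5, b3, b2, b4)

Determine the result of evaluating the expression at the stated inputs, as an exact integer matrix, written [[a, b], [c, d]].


[[0, 8], [0, -24]]

c(b5, b3) = [[4, 6], [-4, -6]]
c(b1, c(b5, b3)) = [[-4, -6], [12, 18]]
c(b2, b4) = [[0, -5], [0, 2]]
c(c(b1, c(b5, b3)), c(b2, b4)) = [[0, 8], [0, -24]]


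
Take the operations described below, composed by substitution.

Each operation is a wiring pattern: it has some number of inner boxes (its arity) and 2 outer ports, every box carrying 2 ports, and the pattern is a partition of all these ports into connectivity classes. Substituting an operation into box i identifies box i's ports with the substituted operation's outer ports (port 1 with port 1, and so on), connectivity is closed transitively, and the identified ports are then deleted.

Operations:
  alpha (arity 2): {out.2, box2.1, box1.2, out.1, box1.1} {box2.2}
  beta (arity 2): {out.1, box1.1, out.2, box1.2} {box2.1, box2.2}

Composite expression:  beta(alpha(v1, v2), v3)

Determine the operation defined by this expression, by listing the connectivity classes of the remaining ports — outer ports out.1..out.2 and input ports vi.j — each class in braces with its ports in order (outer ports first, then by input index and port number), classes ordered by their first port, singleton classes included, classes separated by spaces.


{out.1, out.2, v1.1, v1.2, v2.1} {v2.2} {v3.1, v3.2}

Connectivity passes through glued beta-boundaries; trace each wire chain.
through alpha, on inputs (v1, v2): {out.1, out.2, v1.1, v1.2, v2.1} {v2.2} (out.j = stage outer ports)
through beta, on inputs (v1, v2, v3): {out.1, out.2, v1.1, v1.2, v2.1} {v2.2} {v3.1, v3.2} (out.j = stage outer ports)


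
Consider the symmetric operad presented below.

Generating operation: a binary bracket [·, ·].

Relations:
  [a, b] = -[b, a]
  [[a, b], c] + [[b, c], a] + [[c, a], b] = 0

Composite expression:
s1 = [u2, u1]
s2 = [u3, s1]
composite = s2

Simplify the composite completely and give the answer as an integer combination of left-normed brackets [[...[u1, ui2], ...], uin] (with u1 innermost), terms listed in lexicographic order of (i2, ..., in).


[[u1, u2], u3]

A multilinear Lie element is pinned by u1-initial words (u1 innermost).
Composite bracket: [u3, [u2, u1]]
Each bracket splits as ab - ba, giving 4 signed words (2^2 = 4).
Coefficients come from the u1-initial words:
  the word u1u2u3 carries sign +1 and contributes +[[u1, u2], u3]


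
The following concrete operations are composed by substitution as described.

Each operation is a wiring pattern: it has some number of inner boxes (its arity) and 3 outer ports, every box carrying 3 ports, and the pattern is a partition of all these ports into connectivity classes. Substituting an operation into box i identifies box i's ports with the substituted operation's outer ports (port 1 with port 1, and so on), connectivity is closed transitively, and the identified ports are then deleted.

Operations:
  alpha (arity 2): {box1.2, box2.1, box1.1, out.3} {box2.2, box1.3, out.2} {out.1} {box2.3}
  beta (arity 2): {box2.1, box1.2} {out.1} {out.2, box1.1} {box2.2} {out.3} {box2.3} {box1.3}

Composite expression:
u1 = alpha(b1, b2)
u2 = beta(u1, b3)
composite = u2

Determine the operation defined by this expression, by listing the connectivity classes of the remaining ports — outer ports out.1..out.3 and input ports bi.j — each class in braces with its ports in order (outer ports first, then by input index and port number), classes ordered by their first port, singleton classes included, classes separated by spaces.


{out.1} {out.2} {out.3} {b1.1, b1.2, b2.1} {b1.3, b2.2, b3.1} {b2.3} {b3.2} {b3.3}


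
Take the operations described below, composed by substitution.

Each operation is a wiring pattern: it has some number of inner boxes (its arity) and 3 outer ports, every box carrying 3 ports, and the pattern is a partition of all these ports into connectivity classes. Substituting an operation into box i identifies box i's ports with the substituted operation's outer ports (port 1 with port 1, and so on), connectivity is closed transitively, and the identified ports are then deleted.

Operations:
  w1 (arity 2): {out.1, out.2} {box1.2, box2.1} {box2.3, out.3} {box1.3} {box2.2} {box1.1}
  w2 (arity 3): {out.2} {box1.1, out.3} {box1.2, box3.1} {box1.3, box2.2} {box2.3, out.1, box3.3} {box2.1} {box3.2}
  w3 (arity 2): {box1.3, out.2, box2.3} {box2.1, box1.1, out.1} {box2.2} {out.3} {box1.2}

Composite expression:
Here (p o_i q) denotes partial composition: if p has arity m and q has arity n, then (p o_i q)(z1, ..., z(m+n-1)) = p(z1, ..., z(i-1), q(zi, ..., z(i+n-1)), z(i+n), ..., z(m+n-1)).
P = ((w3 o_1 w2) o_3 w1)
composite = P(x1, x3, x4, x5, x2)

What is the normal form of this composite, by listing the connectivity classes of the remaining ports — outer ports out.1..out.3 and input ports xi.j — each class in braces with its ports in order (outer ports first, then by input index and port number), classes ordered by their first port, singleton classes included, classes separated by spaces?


{out.1, x2.1, x3.3, x5.3} {out.2, x1.1, x2.3} {out.3} {x1.2} {x1.3, x3.2} {x2.2} {x3.1} {x4.1} {x4.2, x5.1} {x4.3} {x5.2}

Two ports join when wires chain via w3-identified ports.
the subtree at w1 composes to {out.1, out.2} {out.3, x5.3} {x4.1} {x4.2, x5.1} {x4.3} {x5.2} on (x4, x5); out.j = own outer ports
the subtree at w2 composes to {out.1, x3.3, x5.3} {out.2} {out.3, x1.1} {x1.2} {x1.3, x3.2} {x3.1} {x4.1} {x4.2, x5.1} {x4.3} {x5.2} on (x1, x3, x4, x5); out.j = own outer ports
the subtree at w3 composes to {out.1, x2.1, x3.3, x5.3} {out.2, x1.1, x2.3} {out.3} {x1.2} {x1.3, x3.2} {x2.2} {x3.1} {x4.1} {x4.2, x5.1} {x4.3} {x5.2} on (x1, x3, x4, x5, x2); out.j = own outer ports


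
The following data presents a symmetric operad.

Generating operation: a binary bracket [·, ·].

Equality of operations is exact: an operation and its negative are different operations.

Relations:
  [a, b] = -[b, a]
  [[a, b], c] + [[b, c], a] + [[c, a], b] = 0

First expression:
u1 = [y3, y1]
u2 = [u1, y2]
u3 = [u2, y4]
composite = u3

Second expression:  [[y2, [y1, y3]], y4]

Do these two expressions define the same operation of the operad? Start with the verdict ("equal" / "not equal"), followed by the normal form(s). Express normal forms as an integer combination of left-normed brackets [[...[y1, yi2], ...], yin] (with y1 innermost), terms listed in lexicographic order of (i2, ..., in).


equal; both compose to -[[[y1, y3], y2], y4]

The first composite normalizes to -[[[y1, y3], y2], y4]
The second composite normalizes to -[[[y1, y3], y2], y4]
Same normal form: equal.


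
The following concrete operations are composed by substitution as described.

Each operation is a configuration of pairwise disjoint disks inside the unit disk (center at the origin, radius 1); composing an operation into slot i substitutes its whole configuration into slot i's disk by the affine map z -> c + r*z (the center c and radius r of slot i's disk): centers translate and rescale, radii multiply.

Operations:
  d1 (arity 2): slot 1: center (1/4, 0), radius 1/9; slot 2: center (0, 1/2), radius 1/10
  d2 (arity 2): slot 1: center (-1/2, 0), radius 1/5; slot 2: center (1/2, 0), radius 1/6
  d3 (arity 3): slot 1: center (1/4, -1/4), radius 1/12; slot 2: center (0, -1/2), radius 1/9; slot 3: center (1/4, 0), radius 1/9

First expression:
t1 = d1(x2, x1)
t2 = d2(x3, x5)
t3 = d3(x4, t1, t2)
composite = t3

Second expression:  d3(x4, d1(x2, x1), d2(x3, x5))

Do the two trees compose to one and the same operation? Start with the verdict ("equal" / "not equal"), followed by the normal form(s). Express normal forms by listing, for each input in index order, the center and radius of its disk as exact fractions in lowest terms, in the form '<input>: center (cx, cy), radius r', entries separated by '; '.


equal: each reduces to x1: center (0, -4/9), radius 1/90; x2: center (1/36, -1/2), radius 1/81; x3: center (7/36, 0), radius 1/45; x4: center (1/4, -1/4), radius 1/12; x5: center (11/36, 0), radius 1/54

In normal form, the first expression is x1: center (0, -4/9), radius 1/90; x2: center (1/36, -1/2), radius 1/81; x3: center (7/36, 0), radius 1/45; x4: center (1/4, -1/4), radius 1/12; x5: center (11/36, 0), radius 1/54
In normal form, the second expression is x1: center (0, -4/9), radius 1/90; x2: center (1/36, -1/2), radius 1/81; x3: center (7/36, 0), radius 1/45; x4: center (1/4, -1/4), radius 1/12; x5: center (11/36, 0), radius 1/54
The forms coincide; equal.


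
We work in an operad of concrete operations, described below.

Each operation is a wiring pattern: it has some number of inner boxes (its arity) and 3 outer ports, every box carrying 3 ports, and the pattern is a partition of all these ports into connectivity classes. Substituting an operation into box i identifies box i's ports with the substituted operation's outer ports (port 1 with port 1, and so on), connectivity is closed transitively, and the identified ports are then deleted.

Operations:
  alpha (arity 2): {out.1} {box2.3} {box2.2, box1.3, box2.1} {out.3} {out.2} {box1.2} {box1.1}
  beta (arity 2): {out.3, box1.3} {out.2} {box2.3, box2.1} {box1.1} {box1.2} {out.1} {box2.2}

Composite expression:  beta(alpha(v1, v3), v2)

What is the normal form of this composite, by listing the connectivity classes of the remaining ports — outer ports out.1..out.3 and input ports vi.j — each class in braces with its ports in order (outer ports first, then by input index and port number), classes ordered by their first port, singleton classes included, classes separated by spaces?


{out.1} {out.2} {out.3} {v1.1} {v1.2} {v1.3, v3.1, v3.2} {v2.1, v2.3} {v2.2} {v3.3}


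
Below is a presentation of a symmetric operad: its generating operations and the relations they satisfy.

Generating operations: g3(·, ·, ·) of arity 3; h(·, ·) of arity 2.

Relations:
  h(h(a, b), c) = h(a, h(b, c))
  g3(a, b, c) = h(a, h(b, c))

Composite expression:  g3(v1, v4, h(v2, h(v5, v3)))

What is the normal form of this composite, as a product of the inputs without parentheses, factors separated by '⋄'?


v1 ⋄ v4 ⋄ v2 ⋄ v5 ⋄ v3


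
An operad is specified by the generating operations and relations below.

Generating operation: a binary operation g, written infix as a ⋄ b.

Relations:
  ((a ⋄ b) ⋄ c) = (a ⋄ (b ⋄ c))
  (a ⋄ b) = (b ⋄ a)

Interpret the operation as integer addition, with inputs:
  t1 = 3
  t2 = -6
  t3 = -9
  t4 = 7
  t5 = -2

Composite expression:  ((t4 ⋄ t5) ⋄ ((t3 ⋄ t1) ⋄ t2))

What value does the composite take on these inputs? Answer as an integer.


-7

(t4 ⋄ t5) = 5
(t3 ⋄ t1) = -6
((t3 ⋄ t1) ⋄ t2) = -12
((t4 ⋄ t5) ⋄ ((t3 ⋄ t1) ⋄ t2)) = -7


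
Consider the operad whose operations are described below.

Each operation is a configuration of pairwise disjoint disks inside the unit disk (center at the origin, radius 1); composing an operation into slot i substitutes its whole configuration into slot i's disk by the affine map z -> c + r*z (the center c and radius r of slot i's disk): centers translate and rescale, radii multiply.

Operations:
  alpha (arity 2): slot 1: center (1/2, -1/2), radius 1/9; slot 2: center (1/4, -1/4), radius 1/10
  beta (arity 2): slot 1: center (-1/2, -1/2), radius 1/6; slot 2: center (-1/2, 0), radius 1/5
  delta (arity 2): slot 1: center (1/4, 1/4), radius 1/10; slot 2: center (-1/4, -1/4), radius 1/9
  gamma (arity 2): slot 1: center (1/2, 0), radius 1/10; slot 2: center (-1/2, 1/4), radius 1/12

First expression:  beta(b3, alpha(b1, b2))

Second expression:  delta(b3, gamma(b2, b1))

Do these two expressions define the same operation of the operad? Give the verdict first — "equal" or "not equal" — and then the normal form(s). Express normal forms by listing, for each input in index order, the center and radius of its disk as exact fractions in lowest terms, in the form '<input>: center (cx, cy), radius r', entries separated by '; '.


not equal: they reduce to b1: center (-2/5, -1/10), radius 1/45; b2: center (-9/20, -1/20), radius 1/50; b3: center (-1/2, -1/2), radius 1/6 and b1: center (-11/36, -2/9), radius 1/108; b2: center (-7/36, -1/4), radius 1/90; b3: center (1/4, 1/4), radius 1/10

The first expression, normalized: b1: center (-2/5, -1/10), radius 1/45; b2: center (-9/20, -1/20), radius 1/50; b3: center (-1/2, -1/2), radius 1/6
The second expression, normalized: b1: center (-11/36, -2/9), radius 1/108; b2: center (-7/36, -1/4), radius 1/90; b3: center (1/4, 1/4), radius 1/10
Different reductions; not equal.


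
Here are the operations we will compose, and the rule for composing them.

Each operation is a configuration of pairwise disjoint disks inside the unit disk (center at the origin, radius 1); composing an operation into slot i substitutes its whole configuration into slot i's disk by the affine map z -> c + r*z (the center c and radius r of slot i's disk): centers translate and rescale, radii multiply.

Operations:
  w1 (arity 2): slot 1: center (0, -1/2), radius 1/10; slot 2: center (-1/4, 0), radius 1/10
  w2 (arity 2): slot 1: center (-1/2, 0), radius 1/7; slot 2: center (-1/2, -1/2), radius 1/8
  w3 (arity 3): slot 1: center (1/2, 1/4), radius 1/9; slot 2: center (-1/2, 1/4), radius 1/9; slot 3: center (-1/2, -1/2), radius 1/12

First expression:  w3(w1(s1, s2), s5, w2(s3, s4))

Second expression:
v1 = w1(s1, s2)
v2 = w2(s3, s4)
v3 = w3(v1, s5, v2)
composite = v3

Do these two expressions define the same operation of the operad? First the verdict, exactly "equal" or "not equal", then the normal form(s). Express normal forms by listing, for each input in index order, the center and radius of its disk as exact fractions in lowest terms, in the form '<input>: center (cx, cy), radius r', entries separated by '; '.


equal: each reduces to s1: center (1/2, 7/36), radius 1/90; s2: center (17/36, 1/4), radius 1/90; s3: center (-13/24, -1/2), radius 1/84; s4: center (-13/24, -13/24), radius 1/96; s5: center (-1/2, 1/4), radius 1/9


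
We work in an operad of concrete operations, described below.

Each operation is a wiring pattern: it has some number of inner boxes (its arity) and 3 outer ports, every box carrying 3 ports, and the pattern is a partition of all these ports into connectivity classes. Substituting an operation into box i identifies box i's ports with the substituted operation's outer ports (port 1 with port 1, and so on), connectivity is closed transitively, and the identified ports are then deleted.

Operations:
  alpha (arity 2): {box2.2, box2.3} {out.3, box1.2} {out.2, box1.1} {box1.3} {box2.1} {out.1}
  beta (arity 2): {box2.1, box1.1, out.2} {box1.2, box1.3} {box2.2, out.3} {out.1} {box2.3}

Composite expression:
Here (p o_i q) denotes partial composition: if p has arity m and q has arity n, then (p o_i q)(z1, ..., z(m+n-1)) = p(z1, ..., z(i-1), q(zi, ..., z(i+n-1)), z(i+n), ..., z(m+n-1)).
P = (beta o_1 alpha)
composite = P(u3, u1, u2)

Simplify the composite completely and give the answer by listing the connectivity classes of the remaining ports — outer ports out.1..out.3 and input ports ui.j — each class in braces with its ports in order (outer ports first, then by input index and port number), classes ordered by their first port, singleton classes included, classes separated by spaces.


Two ports join when wires chain via beta-identified ports.
stage alpha: inputs (u3, u1), connectivity {out.1} {out.2, u3.1} {out.3, u3.2} {u1.1} {u1.2, u1.3} {u3.3}, out.j its boundary
stage beta: inputs (u3, u1, u2), connectivity {out.1} {out.2, u2.1} {out.3, u2.2} {u1.1} {u1.2, u1.3} {u2.3} {u3.1, u3.2} {u3.3}, out.j its boundary

{out.1} {out.2, u2.1} {out.3, u2.2} {u1.1} {u1.2, u1.3} {u2.3} {u3.1, u3.2} {u3.3}


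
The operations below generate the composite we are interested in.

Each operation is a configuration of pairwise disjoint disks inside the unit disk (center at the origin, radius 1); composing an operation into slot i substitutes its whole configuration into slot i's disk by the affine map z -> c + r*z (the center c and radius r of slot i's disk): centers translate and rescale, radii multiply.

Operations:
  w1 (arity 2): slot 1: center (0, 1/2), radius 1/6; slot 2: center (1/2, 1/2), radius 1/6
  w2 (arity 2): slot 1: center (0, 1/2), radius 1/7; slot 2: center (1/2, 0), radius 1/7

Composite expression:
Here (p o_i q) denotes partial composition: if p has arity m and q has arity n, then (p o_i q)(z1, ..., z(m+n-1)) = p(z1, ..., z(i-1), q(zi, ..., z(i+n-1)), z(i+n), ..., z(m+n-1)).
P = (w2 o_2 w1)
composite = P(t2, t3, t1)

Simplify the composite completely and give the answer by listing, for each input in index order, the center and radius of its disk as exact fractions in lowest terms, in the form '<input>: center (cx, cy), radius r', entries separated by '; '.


t1: center (4/7, 1/14), radius 1/42; t2: center (0, 1/2), radius 1/7; t3: center (1/2, 1/14), radius 1/42

Nesting under w2 composes maps z -> c + r*z down each t-path.
input t2: composing its 1 substitution step yields center (0, 1/2), radius 1/7
input t3: composing its 2 substitution steps yields center (1/2, 1/14), radius 1/42
input t1: composing its 2 substitution steps yields center (4/7, 1/14), radius 1/42


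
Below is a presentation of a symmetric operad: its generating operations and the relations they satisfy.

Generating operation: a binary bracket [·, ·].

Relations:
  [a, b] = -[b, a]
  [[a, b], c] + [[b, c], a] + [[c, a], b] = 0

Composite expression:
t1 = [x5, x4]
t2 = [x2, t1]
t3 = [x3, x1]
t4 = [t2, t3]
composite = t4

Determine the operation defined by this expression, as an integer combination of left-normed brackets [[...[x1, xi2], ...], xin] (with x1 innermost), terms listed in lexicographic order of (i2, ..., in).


-[[[[x1, x3], x2], x4], x5] + [[[[x1, x3], x2], x5], x4] + [[[[x1, x3], x4], x5], x2] - [[[[x1, x3], x5], x4], x2]

Skip Jacobi rewriting: expand, keep x1-initial words, read off terms.
Composite bracket: [[x2, [x5, x4]], [x3, x1]]
Under [a, b] = ab - ba we get 16 signed associative words (2^4 = 16).
Collect the words opening with x1:
  the word x1x3x2x4x5 carries sign -1 and contributes -[[[[x1, x3], x2], x4], x5]
  the word x1x3x2x5x4 carries sign +1 and contributes +[[[[x1, x3], x2], x5], x4]
  the word x1x3x4x5x2 carries sign +1 and contributes +[[[[x1, x3], x4], x5], x2]
  the word x1x3x5x4x2 carries sign -1 and contributes -[[[[x1, x3], x5], x4], x2]


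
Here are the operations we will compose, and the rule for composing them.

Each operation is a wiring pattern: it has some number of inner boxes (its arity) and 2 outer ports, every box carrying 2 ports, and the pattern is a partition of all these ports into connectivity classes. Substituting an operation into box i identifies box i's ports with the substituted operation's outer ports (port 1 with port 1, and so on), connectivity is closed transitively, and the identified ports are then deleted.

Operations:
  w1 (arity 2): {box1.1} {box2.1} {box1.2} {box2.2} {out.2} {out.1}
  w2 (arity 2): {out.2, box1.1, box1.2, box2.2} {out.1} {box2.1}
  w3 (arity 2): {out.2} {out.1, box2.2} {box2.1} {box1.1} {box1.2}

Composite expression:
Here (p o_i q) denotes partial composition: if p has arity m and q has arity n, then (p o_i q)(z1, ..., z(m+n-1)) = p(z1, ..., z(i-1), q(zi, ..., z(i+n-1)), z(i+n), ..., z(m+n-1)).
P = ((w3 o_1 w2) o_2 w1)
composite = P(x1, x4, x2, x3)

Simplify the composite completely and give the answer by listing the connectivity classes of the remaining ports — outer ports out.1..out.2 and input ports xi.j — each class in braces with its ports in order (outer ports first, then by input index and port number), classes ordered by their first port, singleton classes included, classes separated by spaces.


{out.1, x3.2} {out.2} {x1.1, x1.2} {x2.1} {x2.2} {x3.1} {x4.1} {x4.2}

Substituting into w3 glues patterns; closure does the rest.
after w1, the pattern on (x4, x2) reads {out.1} {out.2} {x2.1} {x2.2} {x4.1} {x4.2} (out.j = its outer ports)
after w2, the pattern on (x1, x4, x2) reads {out.1} {out.2, x1.1, x1.2} {x2.1} {x2.2} {x4.1} {x4.2} (out.j = its outer ports)
after w3, the pattern on (x1, x4, x2, x3) reads {out.1, x3.2} {out.2} {x1.1, x1.2} {x2.1} {x2.2} {x3.1} {x4.1} {x4.2} (out.j = its outer ports)


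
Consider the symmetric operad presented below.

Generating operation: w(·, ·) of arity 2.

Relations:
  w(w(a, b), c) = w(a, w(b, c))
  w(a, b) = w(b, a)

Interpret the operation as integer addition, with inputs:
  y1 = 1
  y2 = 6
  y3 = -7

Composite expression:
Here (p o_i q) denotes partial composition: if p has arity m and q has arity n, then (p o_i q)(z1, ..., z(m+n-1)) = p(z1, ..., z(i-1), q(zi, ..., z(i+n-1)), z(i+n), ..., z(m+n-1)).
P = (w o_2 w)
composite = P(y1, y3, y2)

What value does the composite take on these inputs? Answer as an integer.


0

w(y3, y2) = -1
w(y1, w(y3, y2)) = 0


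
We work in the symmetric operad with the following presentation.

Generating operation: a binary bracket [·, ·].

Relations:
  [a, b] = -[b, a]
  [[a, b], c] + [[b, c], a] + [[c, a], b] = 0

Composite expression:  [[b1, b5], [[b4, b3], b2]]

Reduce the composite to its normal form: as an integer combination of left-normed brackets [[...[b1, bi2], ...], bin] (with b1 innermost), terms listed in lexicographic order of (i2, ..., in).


[[[[b1, b5], b2], b3], b4] - [[[[b1, b5], b2], b4], b3] - [[[[b1, b5], b3], b4], b2] + [[[[b1, b5], b4], b3], b2]


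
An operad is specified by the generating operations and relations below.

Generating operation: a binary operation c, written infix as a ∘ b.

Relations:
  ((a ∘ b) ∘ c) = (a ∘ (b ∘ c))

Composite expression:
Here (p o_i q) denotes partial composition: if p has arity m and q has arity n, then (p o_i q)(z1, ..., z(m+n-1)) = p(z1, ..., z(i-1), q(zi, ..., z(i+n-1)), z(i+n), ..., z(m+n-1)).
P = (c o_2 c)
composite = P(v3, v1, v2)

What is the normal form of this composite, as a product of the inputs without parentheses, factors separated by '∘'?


v3 ∘ v1 ∘ v2

Associativity of c dissolves the nesting; only the v-input order survives.
(v1 ∘ v2) flattens to v1 ∘ v2
(v3 ∘ (v1 ∘ v2)) flattens to v3 ∘ v1 ∘ v2


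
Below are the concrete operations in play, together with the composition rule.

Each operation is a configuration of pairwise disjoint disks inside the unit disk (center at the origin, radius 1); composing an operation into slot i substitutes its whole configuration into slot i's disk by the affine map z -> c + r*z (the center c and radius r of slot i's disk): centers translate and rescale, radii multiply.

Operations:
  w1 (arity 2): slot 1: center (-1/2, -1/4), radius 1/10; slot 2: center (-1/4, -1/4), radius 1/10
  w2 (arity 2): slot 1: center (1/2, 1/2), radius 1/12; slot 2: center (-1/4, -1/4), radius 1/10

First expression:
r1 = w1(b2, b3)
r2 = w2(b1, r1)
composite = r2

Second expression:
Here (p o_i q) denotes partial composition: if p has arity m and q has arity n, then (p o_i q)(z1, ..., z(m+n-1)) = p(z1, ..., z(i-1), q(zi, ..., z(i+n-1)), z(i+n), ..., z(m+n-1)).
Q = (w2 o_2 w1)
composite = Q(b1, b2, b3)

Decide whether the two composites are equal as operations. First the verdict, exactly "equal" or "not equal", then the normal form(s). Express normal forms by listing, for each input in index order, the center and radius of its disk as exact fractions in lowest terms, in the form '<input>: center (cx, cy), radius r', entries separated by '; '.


equal; both compose to b1: center (1/2, 1/2), radius 1/12; b2: center (-3/10, -11/40), radius 1/100; b3: center (-11/40, -11/40), radius 1/100

The first expression reduces to b1: center (1/2, 1/2), radius 1/12; b2: center (-3/10, -11/40), radius 1/100; b3: center (-11/40, -11/40), radius 1/100
The second expression reduces to b1: center (1/2, 1/2), radius 1/12; b2: center (-3/10, -11/40), radius 1/100; b3: center (-11/40, -11/40), radius 1/100
Both agree, so they are equal.


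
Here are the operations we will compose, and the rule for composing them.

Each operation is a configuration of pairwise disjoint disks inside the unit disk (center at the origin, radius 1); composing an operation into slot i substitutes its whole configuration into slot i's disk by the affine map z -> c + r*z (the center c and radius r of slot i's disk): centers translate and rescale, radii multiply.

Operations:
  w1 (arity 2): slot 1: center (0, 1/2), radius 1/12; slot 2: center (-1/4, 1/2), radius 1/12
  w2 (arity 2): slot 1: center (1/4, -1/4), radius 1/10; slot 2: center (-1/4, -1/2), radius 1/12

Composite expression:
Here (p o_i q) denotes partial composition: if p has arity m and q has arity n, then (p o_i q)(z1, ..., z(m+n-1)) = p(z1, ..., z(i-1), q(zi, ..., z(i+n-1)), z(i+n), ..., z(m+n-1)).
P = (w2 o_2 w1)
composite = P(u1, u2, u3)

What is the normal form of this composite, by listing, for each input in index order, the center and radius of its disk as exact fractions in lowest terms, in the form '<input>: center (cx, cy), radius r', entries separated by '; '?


u1: center (1/4, -1/4), radius 1/10; u2: center (-1/4, -11/24), radius 1/144; u3: center (-13/48, -11/24), radius 1/144

Affine substitution under w2: radii multiply and u-centers shift.
input u1: composing its 1 substitution step yields center (1/4, -1/4), radius 1/10
input u2: composing its 2 substitution steps yields center (-1/4, -11/24), radius 1/144
input u3: composing its 2 substitution steps yields center (-13/48, -11/24), radius 1/144


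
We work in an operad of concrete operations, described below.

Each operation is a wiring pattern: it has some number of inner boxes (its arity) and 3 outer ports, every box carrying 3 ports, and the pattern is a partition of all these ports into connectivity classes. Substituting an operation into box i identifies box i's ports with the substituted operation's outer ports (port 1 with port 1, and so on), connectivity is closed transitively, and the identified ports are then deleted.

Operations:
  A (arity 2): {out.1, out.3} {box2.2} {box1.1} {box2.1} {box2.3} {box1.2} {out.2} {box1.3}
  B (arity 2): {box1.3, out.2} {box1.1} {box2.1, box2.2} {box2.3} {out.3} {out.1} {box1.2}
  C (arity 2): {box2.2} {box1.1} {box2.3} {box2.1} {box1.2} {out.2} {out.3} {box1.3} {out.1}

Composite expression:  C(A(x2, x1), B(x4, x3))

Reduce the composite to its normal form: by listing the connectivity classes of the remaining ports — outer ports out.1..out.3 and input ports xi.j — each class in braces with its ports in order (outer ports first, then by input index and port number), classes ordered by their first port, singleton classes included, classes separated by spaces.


Two ports join when wires chain via C-identified ports.
stage A: inputs (x2, x1), connectivity {out.1, out.3} {out.2} {x1.1} {x1.2} {x1.3} {x2.1} {x2.2} {x2.3}, out.j its boundary
stage B: inputs (x4, x3), connectivity {out.1} {out.2, x4.3} {out.3} {x3.1, x3.2} {x3.3} {x4.1} {x4.2}, out.j its boundary
stage C: inputs (x2, x1, x4, x3), connectivity {out.1} {out.2} {out.3} {x1.1} {x1.2} {x1.3} {x2.1} {x2.2} {x2.3} {x3.1, x3.2} {x3.3} {x4.1} {x4.2} {x4.3}, out.j its boundary

{out.1} {out.2} {out.3} {x1.1} {x1.2} {x1.3} {x2.1} {x2.2} {x2.3} {x3.1, x3.2} {x3.3} {x4.1} {x4.2} {x4.3}


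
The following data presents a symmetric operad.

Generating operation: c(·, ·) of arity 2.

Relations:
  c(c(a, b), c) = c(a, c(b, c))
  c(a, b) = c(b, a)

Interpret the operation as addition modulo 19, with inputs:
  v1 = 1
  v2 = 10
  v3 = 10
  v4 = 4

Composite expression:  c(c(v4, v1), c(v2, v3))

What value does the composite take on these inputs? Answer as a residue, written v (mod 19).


6 (mod 19)


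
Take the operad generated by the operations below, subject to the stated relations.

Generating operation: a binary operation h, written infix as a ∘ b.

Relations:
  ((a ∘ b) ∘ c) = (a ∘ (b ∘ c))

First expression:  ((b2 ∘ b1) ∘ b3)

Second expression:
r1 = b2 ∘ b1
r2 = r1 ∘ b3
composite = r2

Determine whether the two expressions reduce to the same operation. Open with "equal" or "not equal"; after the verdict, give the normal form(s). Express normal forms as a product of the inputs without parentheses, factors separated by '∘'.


equal — both sides give b2 ∘ b1 ∘ b3


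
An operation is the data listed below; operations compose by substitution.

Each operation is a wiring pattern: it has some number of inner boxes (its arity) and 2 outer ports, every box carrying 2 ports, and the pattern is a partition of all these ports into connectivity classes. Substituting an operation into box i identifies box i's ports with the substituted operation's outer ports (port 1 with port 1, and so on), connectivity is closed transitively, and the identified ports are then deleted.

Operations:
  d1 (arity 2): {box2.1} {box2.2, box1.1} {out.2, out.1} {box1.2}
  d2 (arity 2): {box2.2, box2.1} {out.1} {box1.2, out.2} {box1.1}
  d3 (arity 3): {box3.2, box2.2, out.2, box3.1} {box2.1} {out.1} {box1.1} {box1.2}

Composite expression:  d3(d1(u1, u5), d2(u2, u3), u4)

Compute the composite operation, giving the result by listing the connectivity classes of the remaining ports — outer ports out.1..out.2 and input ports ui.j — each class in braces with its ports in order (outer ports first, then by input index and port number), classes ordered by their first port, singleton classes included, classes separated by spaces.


{out.1} {out.2, u2.2, u4.1, u4.2} {u1.1, u5.2} {u1.2} {u2.1} {u3.1, u3.2} {u5.1}

Two ports join when wires chain via d3-identified ports.
stage d1: inputs (u1, u5), connectivity {out.1, out.2} {u1.1, u5.2} {u1.2} {u5.1}, out.j its boundary
stage d2: inputs (u2, u3), connectivity {out.1} {out.2, u2.2} {u2.1} {u3.1, u3.2}, out.j its boundary
stage d3: inputs (u1, u5, u2, u3, u4), connectivity {out.1} {out.2, u2.2, u4.1, u4.2} {u1.1, u5.2} {u1.2} {u2.1} {u3.1, u3.2} {u5.1}, out.j its boundary


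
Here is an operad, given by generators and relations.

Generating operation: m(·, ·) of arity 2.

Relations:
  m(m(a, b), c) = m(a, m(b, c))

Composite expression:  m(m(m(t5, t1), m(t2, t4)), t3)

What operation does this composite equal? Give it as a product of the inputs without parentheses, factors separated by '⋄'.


t5 ⋄ t1 ⋄ t2 ⋄ t4 ⋄ t3

The m-tree's shape is irrelevant; the t-reading-order decides.
m(t5, t1) unparenthesizes to t5 ⋄ t1
m(t2, t4) unparenthesizes to t2 ⋄ t4
m(m(t5, t1), m(t2, t4)) unparenthesizes to t5 ⋄ t1 ⋄ t2 ⋄ t4
m(m(m(t5, t1), m(t2, t4)), t3) unparenthesizes to t5 ⋄ t1 ⋄ t2 ⋄ t4 ⋄ t3
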